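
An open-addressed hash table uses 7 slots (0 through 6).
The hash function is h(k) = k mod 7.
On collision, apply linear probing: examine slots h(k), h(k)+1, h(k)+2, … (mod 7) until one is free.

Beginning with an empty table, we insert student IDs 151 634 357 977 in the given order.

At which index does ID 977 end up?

6

151 hashes to 4; slot 4 is free => place at 4.
634 hashes to 4; 4 taken => place at 5.
357 hashes to 0; slot 0 is free => place at 0.
977 hashes to 4; 4,5 taken => place at 6.
Table: [357, _, _, _, 151, 634, 977]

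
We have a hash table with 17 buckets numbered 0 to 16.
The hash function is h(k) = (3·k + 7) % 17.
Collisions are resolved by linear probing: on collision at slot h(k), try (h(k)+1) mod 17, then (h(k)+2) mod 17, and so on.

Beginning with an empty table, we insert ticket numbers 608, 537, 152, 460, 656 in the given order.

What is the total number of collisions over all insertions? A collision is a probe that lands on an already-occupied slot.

2

608 hashes to 12; slot 12 is free -> place at 12.
537 hashes to 3; slot 3 is free -> place at 3.
152 hashes to 4; slot 4 is free -> place at 4.
460 hashes to 10; slot 10 is free -> place at 10.
656 hashes to 3; 3,4 taken -> place at 5.
Table: [∅, ∅, ∅, 537, 152, 656, ∅, ∅, ∅, ∅, 460, ∅, 608, ∅, ∅, ∅, ∅]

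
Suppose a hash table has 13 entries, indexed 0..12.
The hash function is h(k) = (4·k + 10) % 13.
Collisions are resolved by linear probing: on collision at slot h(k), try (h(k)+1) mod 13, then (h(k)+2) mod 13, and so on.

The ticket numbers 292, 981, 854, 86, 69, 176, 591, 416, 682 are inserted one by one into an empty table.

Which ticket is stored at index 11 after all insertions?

416

Insert 292: h=8, slot 8 empty => index 8.
Insert 981: h=8, slot 8 occupied => index 9.
Insert 854: h=7, slot 7 empty => index 7.
Insert 86: h=3, slot 3 empty => index 3.
Insert 69: h=0, slot 0 empty => index 0.
Insert 176: h=12, slot 12 empty => index 12.
Insert 591: h=8, slots 8,9 occupied => index 10.
Insert 416: h=10, slot 10 occupied => index 11.
Insert 682: h=8, slots 8,9,10,11,12,0 occupied => index 1.
Table: [69, 682, _, 86, _, _, _, 854, 292, 981, 591, 416, 176]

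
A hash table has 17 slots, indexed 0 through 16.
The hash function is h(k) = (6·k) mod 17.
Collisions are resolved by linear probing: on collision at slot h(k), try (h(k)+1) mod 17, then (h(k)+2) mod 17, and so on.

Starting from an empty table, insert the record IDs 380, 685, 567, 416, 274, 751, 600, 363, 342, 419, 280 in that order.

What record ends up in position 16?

380 hashes to 2; slot 2 is free => place at 2.
685 hashes to 13; slot 13 is free => place at 13.
567 hashes to 2; 2 taken => place at 3.
416 hashes to 14; slot 14 is free => place at 14.
274 hashes to 12; slot 12 is free => place at 12.
751 hashes to 1; slot 1 is free => place at 1.
600 hashes to 13; 13,14 taken => place at 15.
363 hashes to 2; 2,3 taken => place at 4.
342 hashes to 12; 12,13,14,15 taken => place at 16.
419 hashes to 15; 15,16 taken => place at 0.
280 hashes to 14; 14,15,16,0,1,2,3,4 taken => place at 5.
Table: [419, 751, 380, 567, 363, 280, ∅, ∅, ∅, ∅, ∅, ∅, 274, 685, 416, 600, 342]

342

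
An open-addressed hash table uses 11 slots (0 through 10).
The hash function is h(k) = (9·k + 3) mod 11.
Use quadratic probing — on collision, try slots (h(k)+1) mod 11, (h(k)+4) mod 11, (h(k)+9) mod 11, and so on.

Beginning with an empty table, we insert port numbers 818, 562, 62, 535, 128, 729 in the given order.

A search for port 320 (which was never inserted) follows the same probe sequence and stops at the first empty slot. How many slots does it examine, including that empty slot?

2

Insert 818: h=6, slot 6 empty → index 6.
Insert 562: h=1, slot 1 empty → index 1.
Insert 62: h=0, slot 0 empty → index 0.
Insert 535: h=0, slots 0,1 occupied → index 4.
Insert 128: h=0, slots 0,1,4 occupied → index 9.
Insert 729: h=8, slot 8 empty → index 8.
Table: [62, 562, —, —, 535, —, 818, —, 729, 128, —]
Lookup 320: h=1, probe 1,2 → slot 2 empty, not found.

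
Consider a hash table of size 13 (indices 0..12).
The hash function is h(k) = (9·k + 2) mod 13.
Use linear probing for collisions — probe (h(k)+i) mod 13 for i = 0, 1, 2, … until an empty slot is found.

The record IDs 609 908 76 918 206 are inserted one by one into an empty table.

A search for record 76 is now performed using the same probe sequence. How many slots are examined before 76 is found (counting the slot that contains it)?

3

609 hashes to 10; slot 10 is free => place at 10.
908 hashes to 10; 10 taken => place at 11.
76 hashes to 10; 10,11 taken => place at 12.
918 hashes to 9; slot 9 is free => place at 9.
206 hashes to 10; 10,11,12 taken => place at 0.
Table: [206, —, —, —, —, —, —, —, —, 918, 609, 908, 76]
Lookup 76: h=10, probe 10,11,12 → found at 12.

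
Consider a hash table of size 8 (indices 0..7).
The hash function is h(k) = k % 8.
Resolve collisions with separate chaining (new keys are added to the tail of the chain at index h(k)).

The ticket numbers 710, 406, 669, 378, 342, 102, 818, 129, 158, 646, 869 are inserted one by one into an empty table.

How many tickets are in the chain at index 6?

Insert 710: h=6, bucket 6 empty -> new chain.
Insert 406: h=6, bucket 6 nonempty -> append to chain.
Insert 669: h=5, bucket 5 empty -> new chain.
Insert 378: h=2, bucket 2 empty -> new chain.
Insert 342: h=6, bucket 6 nonempty -> append to chain.
Insert 102: h=6, bucket 6 nonempty -> append to chain.
Insert 818: h=2, bucket 2 nonempty -> append to chain.
Insert 129: h=1, bucket 1 empty -> new chain.
Insert 158: h=6, bucket 6 nonempty -> append to chain.
Insert 646: h=6, bucket 6 nonempty -> append to chain.
Insert 869: h=5, bucket 5 nonempty -> append to chain.
Final buckets:
0: ∅
1: 129
2: 378 -> 818
3: ∅
4: ∅
5: 669 -> 869
6: 710 -> 406 -> 342 -> 102 -> 158 -> 646
7: ∅

6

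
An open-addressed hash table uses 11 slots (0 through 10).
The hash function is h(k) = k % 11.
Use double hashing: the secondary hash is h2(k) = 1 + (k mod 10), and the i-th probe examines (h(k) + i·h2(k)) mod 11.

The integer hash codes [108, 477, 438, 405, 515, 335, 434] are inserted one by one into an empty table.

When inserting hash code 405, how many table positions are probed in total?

3

Insert 108: h=9, slot 9 empty => index 9.
Insert 477: h=4, slot 4 empty => index 4.
Insert 438: h=9, h2=9, slot 9 occupied => index 7.
Insert 405: h=9, h2=6, slots 9,4 occupied => index 10.
Insert 515: h=9, h2=6, slots 9,4,10 occupied => index 5.
Insert 335: h=5, h2=6, slot 5 occupied => index 0.
Insert 434: h=5, h2=5, slots 5,10,4,9 occupied => index 3.
Table: [335, —, —, 434, 477, 515, —, 438, —, 108, 405]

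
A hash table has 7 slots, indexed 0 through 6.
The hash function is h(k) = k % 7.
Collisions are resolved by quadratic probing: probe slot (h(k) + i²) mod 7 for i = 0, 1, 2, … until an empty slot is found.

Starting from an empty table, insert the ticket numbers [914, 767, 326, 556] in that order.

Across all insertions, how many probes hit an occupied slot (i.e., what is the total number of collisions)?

3

914: h=4 → slot 4
767: h=4, probe 4,5 → slot 5
326: h=4, probe 4,5,1 → slot 1
556: h=3 → slot 3
Table: [∅, 326, ∅, 556, 914, 767, ∅]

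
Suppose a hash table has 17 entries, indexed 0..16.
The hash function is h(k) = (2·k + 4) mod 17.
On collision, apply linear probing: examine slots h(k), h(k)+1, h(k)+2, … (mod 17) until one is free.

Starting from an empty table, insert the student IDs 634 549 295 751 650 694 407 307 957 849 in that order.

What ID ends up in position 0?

634 hashes to 14; slot 14 is free → place at 14.
549 hashes to 14; 14 taken → place at 15.
295 hashes to 16; slot 16 is free → place at 16.
751 hashes to 10; slot 10 is free → place at 10.
650 hashes to 12; slot 12 is free → place at 12.
694 hashes to 15; 15,16 taken → place at 0.
407 hashes to 2; slot 2 is free → place at 2.
307 hashes to 6; slot 6 is free → place at 6.
957 hashes to 14; 14,15,16,0 taken → place at 1.
849 hashes to 2; 2 taken → place at 3.
Table: [694, 957, 407, 849, —, —, 307, —, —, —, 751, —, 650, —, 634, 549, 295]

694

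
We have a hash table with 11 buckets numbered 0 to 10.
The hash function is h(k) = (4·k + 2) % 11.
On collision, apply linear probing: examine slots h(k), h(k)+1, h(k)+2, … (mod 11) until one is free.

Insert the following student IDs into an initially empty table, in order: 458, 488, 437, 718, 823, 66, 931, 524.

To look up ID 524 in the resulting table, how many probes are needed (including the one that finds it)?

3

458 hashes to 8; slot 8 is free -> place at 8.
488 hashes to 7; slot 7 is free -> place at 7.
437 hashes to 1; slot 1 is free -> place at 1.
718 hashes to 3; slot 3 is free -> place at 3.
823 hashes to 5; slot 5 is free -> place at 5.
66 hashes to 2; slot 2 is free -> place at 2.
931 hashes to 8; 8 taken -> place at 9.
524 hashes to 8; 8,9 taken -> place at 10.
Table: [—, 437, 66, 718, —, 823, —, 488, 458, 931, 524]
Lookup 524: h=8, probe 8,9,10 → found at 10.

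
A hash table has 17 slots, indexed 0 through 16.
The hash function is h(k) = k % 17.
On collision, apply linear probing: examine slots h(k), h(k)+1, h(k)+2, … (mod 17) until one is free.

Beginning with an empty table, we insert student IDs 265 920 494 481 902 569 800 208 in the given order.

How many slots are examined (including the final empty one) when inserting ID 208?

Insert 265: h=10, slot 10 empty -> index 10.
Insert 920: h=2, slot 2 empty -> index 2.
Insert 494: h=1, slot 1 empty -> index 1.
Insert 481: h=5, slot 5 empty -> index 5.
Insert 902: h=1, slots 1,2 occupied -> index 3.
Insert 569: h=8, slot 8 empty -> index 8.
Insert 800: h=1, slots 1,2,3 occupied -> index 4.
Insert 208: h=4, slots 4,5 occupied -> index 6.
Table: [_, 494, 920, 902, 800, 481, 208, _, 569, _, 265, _, _, _, _, _, _]

3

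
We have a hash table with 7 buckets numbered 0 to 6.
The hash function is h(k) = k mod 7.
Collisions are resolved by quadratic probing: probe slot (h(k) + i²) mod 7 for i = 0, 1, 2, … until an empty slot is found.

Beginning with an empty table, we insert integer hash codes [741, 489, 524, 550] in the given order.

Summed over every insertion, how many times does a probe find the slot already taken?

741: h=6 -> slot 6
489: h=6, probe 6,0 -> slot 0
524: h=6, probe 6,0,3 -> slot 3
550: h=4 -> slot 4
Table: [489, ., ., 524, 550, ., 741]

3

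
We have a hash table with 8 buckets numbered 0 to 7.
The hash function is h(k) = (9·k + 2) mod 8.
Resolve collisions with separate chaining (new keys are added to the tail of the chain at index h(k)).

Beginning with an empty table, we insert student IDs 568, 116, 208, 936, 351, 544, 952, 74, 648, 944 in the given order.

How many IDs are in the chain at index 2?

7

Insert 568: h=2, bucket 2 empty → new chain.
Insert 116: h=6, bucket 6 empty → new chain.
Insert 208: h=2, bucket 2 nonempty → append to chain.
Insert 936: h=2, bucket 2 nonempty → append to chain.
Insert 351: h=1, bucket 1 empty → new chain.
Insert 544: h=2, bucket 2 nonempty → append to chain.
Insert 952: h=2, bucket 2 nonempty → append to chain.
Insert 74: h=4, bucket 4 empty → new chain.
Insert 648: h=2, bucket 2 nonempty → append to chain.
Insert 944: h=2, bucket 2 nonempty → append to chain.
Final buckets:
0: ∅
1: 351
2: 568 -> 208 -> 936 -> 544 -> 952 -> 648 -> 944
3: ∅
4: 74
5: ∅
6: 116
7: ∅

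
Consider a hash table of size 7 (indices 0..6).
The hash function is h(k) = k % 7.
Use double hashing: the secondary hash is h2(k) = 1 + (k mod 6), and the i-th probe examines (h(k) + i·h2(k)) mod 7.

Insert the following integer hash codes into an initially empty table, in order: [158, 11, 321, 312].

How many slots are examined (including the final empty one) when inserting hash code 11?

158: h=4 -> slot 4
11: h=4, h2=6, probe 4,3 -> slot 3
321: h=6 -> slot 6
312: h=4, h2=1, probe 4,5 -> slot 5
Table: [—, —, —, 11, 158, 312, 321]

2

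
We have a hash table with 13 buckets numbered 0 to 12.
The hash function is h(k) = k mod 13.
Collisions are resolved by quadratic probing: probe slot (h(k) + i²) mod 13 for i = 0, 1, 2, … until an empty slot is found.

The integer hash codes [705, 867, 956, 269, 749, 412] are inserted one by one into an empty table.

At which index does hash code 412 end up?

705 hashes to 3; slot 3 is free => place at 3.
867 hashes to 9; slot 9 is free => place at 9.
956 hashes to 7; slot 7 is free => place at 7.
269 hashes to 9; 9 taken => place at 10.
749 hashes to 8; slot 8 is free => place at 8.
412 hashes to 9; 9,10 taken => place at 0.
Table: [412, _, _, 705, _, _, _, 956, 749, 867, 269, _, _]

0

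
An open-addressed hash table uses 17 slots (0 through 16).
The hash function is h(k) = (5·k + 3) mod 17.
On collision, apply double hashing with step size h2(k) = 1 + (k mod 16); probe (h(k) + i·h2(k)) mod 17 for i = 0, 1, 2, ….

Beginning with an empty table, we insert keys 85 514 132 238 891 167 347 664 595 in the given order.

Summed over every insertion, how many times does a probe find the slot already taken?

85: h=3 → slot 3
514: h=6 → slot 6
132: h=0 → slot 0
238: h=3, h2=15, probe 3,1 → slot 1
891: h=4 → slot 4
167: h=5 → slot 5
347: h=4, h2=12, probe 4,16 → slot 16
664: h=8 → slot 8
595: h=3, h2=4, probe 3,7 → slot 7
Table: [132, 238, —, 85, 891, 167, 514, 595, 664, —, —, —, —, —, —, —, 347]

3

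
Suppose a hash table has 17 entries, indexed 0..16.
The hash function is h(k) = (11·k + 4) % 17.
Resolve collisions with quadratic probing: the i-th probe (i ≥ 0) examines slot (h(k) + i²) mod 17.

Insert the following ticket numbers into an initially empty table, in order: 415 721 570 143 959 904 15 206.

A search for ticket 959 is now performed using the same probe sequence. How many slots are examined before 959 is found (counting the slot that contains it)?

4

415: h=13 → slot 13
721: h=13, probe 13,14 → slot 14
570: h=1 → slot 1
143: h=13, probe 13,14,0 → slot 0
959: h=13, probe 13,14,0,5 → slot 5
904: h=3 → slot 3
15: h=16 → slot 16
206: h=9 → slot 9
Table: [143, 570, _, 904, _, 959, _, _, _, 206, _, _, _, 415, 721, _, 15]
Lookup 959: h=13, probe 13,14,0,5 → found at 5.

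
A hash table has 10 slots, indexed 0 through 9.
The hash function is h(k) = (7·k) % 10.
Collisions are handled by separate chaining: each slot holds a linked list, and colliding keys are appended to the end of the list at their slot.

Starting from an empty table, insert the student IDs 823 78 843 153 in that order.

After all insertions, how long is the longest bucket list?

3

Insert 823: h=1, bucket 1 empty -> new chain.
Insert 78: h=6, bucket 6 empty -> new chain.
Insert 843: h=1, bucket 1 nonempty -> append to chain.
Insert 153: h=1, bucket 1 nonempty -> append to chain.
Final buckets:
0: -
1: 823 -> 843 -> 153
2: -
3: -
4: -
5: -
6: 78
7: -
8: -
9: -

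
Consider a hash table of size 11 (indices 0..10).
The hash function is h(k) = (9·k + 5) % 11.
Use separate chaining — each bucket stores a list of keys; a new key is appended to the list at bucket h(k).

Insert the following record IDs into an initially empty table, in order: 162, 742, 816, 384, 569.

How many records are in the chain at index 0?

162 -> bucket 0
742 -> bucket 6
816 -> bucket 1
384 -> bucket 7
569 -> bucket 0 (collision)
Final buckets:
0: 162 -> 569
1: 816
2: -
3: -
4: -
5: -
6: 742
7: 384
8: -
9: -
10: -

2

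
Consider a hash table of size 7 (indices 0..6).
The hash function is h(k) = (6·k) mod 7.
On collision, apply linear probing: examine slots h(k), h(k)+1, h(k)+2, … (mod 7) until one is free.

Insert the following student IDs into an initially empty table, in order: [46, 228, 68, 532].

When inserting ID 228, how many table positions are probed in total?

46: h=3 -> slot 3
228: h=3, probe 3,4 -> slot 4
68: h=2 -> slot 2
532: h=0 -> slot 0
Table: [532, -, 68, 46, 228, -, -]

2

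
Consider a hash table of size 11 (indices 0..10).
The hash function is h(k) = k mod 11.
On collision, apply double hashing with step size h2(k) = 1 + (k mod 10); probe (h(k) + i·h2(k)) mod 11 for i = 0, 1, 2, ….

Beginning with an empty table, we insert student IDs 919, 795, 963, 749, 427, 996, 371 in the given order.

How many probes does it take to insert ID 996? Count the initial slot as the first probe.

2

919: h=6 → slot 6
795: h=3 → slot 3
963: h=6, h2=4, probe 6,10 → slot 10
749: h=1 → slot 1
427: h=9 → slot 9
996: h=6, h2=7, probe 6,2 → slot 2
371: h=8 → slot 8
Table: [-, 749, 996, 795, -, -, 919, -, 371, 427, 963]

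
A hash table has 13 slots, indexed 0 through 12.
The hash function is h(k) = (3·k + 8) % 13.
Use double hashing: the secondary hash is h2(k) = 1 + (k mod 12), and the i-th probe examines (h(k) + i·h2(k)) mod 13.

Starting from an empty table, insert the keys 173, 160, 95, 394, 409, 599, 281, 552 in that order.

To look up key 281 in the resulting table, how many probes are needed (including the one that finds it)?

173 hashes to 7; slot 7 is free -> place at 7.
160 hashes to 7, h2=5; 7 taken -> place at 12.
95 hashes to 7, h2=12; 7 taken -> place at 6.
394 hashes to 7, h2=11; 7 taken -> place at 5.
409 hashes to 0; slot 0 is free -> place at 0.
599 hashes to 11; slot 11 is free -> place at 11.
281 hashes to 6, h2=6; 6,12,5,11 taken -> place at 4.
552 hashes to 0, h2=1; 0 taken -> place at 1.
Table: [409, 552, ∅, ∅, 281, 394, 95, 173, ∅, ∅, ∅, 599, 160]
Lookup 281: h=6, h2=6, probe 6,12,5,11,4 → found at 4.

5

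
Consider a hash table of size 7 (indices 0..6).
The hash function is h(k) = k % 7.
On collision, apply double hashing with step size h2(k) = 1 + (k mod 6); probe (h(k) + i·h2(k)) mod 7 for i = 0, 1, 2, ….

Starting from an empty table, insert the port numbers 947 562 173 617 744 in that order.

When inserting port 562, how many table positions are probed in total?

2

947: h=2 → slot 2
562: h=2, h2=5, probe 2,0 → slot 0
173: h=5 → slot 5
617: h=1 → slot 1
744: h=2, h2=1, probe 2,3 → slot 3
Table: [562, 617, 947, 744, —, 173, —]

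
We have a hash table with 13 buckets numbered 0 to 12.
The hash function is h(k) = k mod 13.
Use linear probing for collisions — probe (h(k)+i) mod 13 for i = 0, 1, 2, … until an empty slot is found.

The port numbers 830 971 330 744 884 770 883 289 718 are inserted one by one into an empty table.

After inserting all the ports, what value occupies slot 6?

289

Insert 830: h=11, slot 11 empty -> index 11.
Insert 971: h=9, slot 9 empty -> index 9.
Insert 330: h=5, slot 5 empty -> index 5.
Insert 744: h=3, slot 3 empty -> index 3.
Insert 884: h=0, slot 0 empty -> index 0.
Insert 770: h=3, slot 3 occupied -> index 4.
Insert 883: h=12, slot 12 empty -> index 12.
Insert 289: h=3, slots 3,4,5 occupied -> index 6.
Insert 718: h=3, slots 3,4,5,6 occupied -> index 7.
Table: [884, ∅, ∅, 744, 770, 330, 289, 718, ∅, 971, ∅, 830, 883]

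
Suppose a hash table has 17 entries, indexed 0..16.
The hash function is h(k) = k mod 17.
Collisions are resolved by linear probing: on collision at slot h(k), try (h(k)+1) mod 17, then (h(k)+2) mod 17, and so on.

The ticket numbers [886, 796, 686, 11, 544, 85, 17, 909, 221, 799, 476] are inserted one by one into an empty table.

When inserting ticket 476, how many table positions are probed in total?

886 hashes to 2; slot 2 is free → place at 2.
796 hashes to 14; slot 14 is free → place at 14.
686 hashes to 6; slot 6 is free → place at 6.
11 hashes to 11; slot 11 is free → place at 11.
544 hashes to 0; slot 0 is free → place at 0.
85 hashes to 0; 0 taken → place at 1.
17 hashes to 0; 0,1,2 taken → place at 3.
909 hashes to 8; slot 8 is free → place at 8.
221 hashes to 0; 0,1,2,3 taken → place at 4.
799 hashes to 0; 0,1,2,3,4 taken → place at 5.
476 hashes to 0; 0,1,2,3,4,5,6 taken → place at 7.
Table: [544, 85, 886, 17, 221, 799, 686, 476, 909, —, —, 11, —, —, 796, —, —]

8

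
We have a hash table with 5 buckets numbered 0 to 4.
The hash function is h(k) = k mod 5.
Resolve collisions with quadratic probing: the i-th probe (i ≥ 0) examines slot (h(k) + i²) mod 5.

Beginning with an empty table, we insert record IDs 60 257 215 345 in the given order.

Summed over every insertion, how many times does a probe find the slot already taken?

3

60: h=0 → slot 0
257: h=2 → slot 2
215: h=0, probe 0,1 → slot 1
345: h=0, probe 0,1,4 → slot 4
Table: [60, 215, 257, —, 345]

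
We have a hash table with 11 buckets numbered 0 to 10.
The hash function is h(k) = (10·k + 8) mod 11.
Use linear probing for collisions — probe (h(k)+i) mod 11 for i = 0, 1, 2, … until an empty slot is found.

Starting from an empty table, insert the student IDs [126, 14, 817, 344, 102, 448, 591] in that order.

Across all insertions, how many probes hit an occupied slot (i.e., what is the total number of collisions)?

126: h=3 → slot 3
14: h=5 → slot 5
817: h=5, probe 5,6 → slot 6
344: h=5, probe 5,6,7 → slot 7
102: h=5, probe 5,6,7,8 → slot 8
448: h=0 → slot 0
591: h=0, probe 0,1 → slot 1
Table: [448, 591, ∅, 126, ∅, 14, 817, 344, 102, ∅, ∅]

7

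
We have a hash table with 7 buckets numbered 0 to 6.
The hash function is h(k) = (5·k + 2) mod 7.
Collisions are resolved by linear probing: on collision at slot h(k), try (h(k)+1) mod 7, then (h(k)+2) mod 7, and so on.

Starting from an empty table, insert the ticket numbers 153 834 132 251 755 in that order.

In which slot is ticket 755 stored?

1

Insert 153: h=4, slot 4 empty -> index 4.
Insert 834: h=0, slot 0 empty -> index 0.
Insert 132: h=4, slot 4 occupied -> index 5.
Insert 251: h=4, slots 4,5 occupied -> index 6.
Insert 755: h=4, slots 4,5,6,0 occupied -> index 1.
Table: [834, 755, —, —, 153, 132, 251]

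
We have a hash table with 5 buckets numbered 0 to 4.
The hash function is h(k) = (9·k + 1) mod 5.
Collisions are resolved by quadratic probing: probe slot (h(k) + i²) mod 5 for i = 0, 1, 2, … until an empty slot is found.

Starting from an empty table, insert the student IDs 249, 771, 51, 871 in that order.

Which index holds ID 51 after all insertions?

249: h=2 -> slot 2
771: h=0 -> slot 0
51: h=0, probe 0,1 -> slot 1
871: h=0, probe 0,1,4 -> slot 4
Table: [771, 51, 249, —, 871]

1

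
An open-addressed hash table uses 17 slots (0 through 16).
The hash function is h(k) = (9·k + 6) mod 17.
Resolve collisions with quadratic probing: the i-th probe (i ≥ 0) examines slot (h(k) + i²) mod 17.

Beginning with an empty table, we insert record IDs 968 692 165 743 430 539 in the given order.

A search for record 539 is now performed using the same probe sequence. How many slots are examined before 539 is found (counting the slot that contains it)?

968 hashes to 14; slot 14 is free -> place at 14.
692 hashes to 12; slot 12 is free -> place at 12.
165 hashes to 12; 12 taken -> place at 13.
743 hashes to 12; 12,13 taken -> place at 16.
430 hashes to 0; slot 0 is free -> place at 0.
539 hashes to 12; 12,13,16 taken -> place at 4.
Table: [430, _, _, _, 539, _, _, _, _, _, _, _, 692, 165, 968, _, 743]
Lookup 539: h=12, probe 12,13,16,4 → found at 4.

4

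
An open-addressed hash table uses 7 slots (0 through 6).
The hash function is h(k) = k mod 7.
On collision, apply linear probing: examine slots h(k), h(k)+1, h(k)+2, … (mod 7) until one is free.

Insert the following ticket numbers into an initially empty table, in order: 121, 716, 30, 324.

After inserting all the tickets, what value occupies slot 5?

121: h=2 -> slot 2
716: h=2, probe 2,3 -> slot 3
30: h=2, probe 2,3,4 -> slot 4
324: h=2, probe 2,3,4,5 -> slot 5
Table: [., ., 121, 716, 30, 324, .]

324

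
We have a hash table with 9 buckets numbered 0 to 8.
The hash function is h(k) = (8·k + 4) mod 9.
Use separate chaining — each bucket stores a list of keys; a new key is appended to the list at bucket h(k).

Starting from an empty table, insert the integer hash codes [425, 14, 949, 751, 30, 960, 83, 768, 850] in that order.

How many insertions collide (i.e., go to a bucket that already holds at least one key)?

425 → bucket 2
14 → bucket 8
949 → bucket 0
751 → bucket 0 (collision)
30 → bucket 1
960 → bucket 7
83 → bucket 2 (collision)
768 → bucket 1 (collision)
850 → bucket 0 (collision)
Final buckets:
0: 949 -> 751 -> 850
1: 30 -> 768
2: 425 -> 83
3: _
4: _
5: _
6: _
7: 960
8: 14

4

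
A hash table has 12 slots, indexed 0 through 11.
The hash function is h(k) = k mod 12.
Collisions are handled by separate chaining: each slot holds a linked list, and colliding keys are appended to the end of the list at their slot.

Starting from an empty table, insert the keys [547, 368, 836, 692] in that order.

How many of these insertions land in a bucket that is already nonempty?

2

Insert 547: h=7, bucket 7 empty -> new chain.
Insert 368: h=8, bucket 8 empty -> new chain.
Insert 836: h=8, bucket 8 nonempty -> append to chain.
Insert 692: h=8, bucket 8 nonempty -> append to chain.
Final buckets:
0: _
1: _
2: _
3: _
4: _
5: _
6: _
7: 547
8: 368 -> 836 -> 692
9: _
10: _
11: _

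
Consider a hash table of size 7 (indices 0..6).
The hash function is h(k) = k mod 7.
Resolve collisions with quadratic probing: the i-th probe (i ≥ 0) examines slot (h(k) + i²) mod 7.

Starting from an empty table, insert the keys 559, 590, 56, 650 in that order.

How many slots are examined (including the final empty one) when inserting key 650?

3

559 hashes to 6; slot 6 is free => place at 6.
590 hashes to 2; slot 2 is free => place at 2.
56 hashes to 0; slot 0 is free => place at 0.
650 hashes to 6; 6,0 taken => place at 3.
Table: [56, ., 590, 650, ., ., 559]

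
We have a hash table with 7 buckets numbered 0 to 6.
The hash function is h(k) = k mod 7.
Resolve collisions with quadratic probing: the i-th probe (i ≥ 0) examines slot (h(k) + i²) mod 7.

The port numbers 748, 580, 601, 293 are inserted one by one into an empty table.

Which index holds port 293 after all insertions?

Insert 748: h=6, slot 6 empty → index 6.
Insert 580: h=6, slot 6 occupied → index 0.
Insert 601: h=6, slots 6,0 occupied → index 3.
Insert 293: h=6, slots 6,0,3 occupied → index 1.
Table: [580, 293, ∅, 601, ∅, ∅, 748]

1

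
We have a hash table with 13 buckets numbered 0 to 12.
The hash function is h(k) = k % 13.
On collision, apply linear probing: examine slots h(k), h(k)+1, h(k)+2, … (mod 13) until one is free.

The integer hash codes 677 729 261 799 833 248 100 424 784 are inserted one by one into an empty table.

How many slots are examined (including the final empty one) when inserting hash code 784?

4

677 hashes to 1; slot 1 is free -> place at 1.
729 hashes to 1; 1 taken -> place at 2.
261 hashes to 1; 1,2 taken -> place at 3.
799 hashes to 6; slot 6 is free -> place at 6.
833 hashes to 1; 1,2,3 taken -> place at 4.
248 hashes to 1; 1,2,3,4 taken -> place at 5.
100 hashes to 9; slot 9 is free -> place at 9.
424 hashes to 8; slot 8 is free -> place at 8.
784 hashes to 4; 4,5,6 taken -> place at 7.
Table: [—, 677, 729, 261, 833, 248, 799, 784, 424, 100, —, —, —]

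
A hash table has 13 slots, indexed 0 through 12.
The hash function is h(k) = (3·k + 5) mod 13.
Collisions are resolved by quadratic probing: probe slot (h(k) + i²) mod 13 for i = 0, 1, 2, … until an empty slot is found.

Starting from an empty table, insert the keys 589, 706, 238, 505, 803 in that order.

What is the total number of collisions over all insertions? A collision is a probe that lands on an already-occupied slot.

3

589: h=4 -> slot 4
706: h=4, probe 4,5 -> slot 5
238: h=4, probe 4,5,8 -> slot 8
505: h=12 -> slot 12
803: h=9 -> slot 9
Table: [., ., ., ., 589, 706, ., ., 238, 803, ., ., 505]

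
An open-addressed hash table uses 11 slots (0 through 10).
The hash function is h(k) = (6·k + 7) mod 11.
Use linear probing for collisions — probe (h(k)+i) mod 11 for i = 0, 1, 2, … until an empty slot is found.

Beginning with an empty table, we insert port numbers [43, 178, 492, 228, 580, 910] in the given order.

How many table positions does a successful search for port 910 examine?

5

Insert 43: h=1, slot 1 empty -> index 1.
Insert 178: h=8, slot 8 empty -> index 8.
Insert 492: h=0, slot 0 empty -> index 0.
Insert 228: h=0, slots 0,1 occupied -> index 2.
Insert 580: h=0, slots 0,1,2 occupied -> index 3.
Insert 910: h=0, slots 0,1,2,3 occupied -> index 4.
Table: [492, 43, 228, 580, 910, -, -, -, 178, -, -]
Lookup 910: h=0, probe 0,1,2,3,4 → found at 4.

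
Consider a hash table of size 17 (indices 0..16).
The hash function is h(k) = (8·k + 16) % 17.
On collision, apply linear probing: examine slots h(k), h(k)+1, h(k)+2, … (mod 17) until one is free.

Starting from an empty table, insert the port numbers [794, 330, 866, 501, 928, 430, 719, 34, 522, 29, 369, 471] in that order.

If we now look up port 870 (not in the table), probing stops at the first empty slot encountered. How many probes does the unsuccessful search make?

Insert 794: h=10, slot 10 empty => index 10.
Insert 330: h=4, slot 4 empty => index 4.
Insert 866: h=8, slot 8 empty => index 8.
Insert 501: h=12, slot 12 empty => index 12.
Insert 928: h=11, slot 11 empty => index 11.
Insert 430: h=5, slot 5 empty => index 5.
Insert 719: h=5, slot 5 occupied => index 6.
Insert 34: h=16, slot 16 empty => index 16.
Insert 522: h=10, slots 10,11,12 occupied => index 13.
Insert 29: h=10, slots 10,11,12,13 occupied => index 14.
Insert 369: h=10, slots 10,11,12,13,14 occupied => index 15.
Insert 471: h=10, slots 10,11,12,13,14,15,16 occupied => index 0.
Table: [471, —, —, —, 330, 430, 719, —, 866, —, 794, 928, 501, 522, 29, 369, 34]
Lookup 870: h=6, probe 6,7 → slot 7 empty, not found.

2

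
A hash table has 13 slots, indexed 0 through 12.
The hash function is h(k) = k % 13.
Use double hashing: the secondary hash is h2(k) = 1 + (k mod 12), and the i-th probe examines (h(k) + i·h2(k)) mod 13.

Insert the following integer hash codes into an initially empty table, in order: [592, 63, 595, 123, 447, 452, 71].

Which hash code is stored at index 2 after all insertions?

592: h=7 → slot 7
63: h=11 → slot 11
595: h=10 → slot 10
123: h=6 → slot 6
447: h=5 → slot 5
452: h=10, h2=9, probe 10,6,2 → slot 2
71: h=6, h2=12, probe 6,5,4 → slot 4
Table: [_, _, 452, _, 71, 447, 123, 592, _, _, 595, 63, _]

452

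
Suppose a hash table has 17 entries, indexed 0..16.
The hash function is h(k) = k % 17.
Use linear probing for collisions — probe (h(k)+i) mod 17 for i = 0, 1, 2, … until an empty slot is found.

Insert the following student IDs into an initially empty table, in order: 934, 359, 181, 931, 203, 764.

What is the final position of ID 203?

934: h=16 -> slot 16
359: h=2 -> slot 2
181: h=11 -> slot 11
931: h=13 -> slot 13
203: h=16, probe 16,0 -> slot 0
764: h=16, probe 16,0,1 -> slot 1
Table: [203, 764, 359, _, _, _, _, _, _, _, _, 181, _, 931, _, _, 934]

0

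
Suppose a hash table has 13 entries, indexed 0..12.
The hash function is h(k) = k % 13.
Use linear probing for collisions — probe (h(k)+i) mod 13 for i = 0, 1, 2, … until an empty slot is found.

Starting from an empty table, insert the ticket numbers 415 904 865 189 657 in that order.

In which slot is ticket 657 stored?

Insert 415: h=12, slot 12 empty -> index 12.
Insert 904: h=7, slot 7 empty -> index 7.
Insert 865: h=7, slot 7 occupied -> index 8.
Insert 189: h=7, slots 7,8 occupied -> index 9.
Insert 657: h=7, slots 7,8,9 occupied -> index 10.
Table: [∅, ∅, ∅, ∅, ∅, ∅, ∅, 904, 865, 189, 657, ∅, 415]

10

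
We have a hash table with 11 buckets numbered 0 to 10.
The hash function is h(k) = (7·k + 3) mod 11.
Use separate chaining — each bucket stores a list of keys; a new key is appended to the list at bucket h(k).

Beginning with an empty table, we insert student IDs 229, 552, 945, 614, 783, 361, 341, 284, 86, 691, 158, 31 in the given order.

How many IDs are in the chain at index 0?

229 → bucket 0
552 → bucket 6
945 → bucket 7
614 → bucket 0 (collision)
783 → bucket 6 (collision)
361 → bucket 0 (collision)
341 → bucket 3
284 → bucket 0 (collision)
86 → bucket 0 (collision)
691 → bucket 0 (collision)
158 → bucket 9
31 → bucket 0 (collision)
Final buckets:
0: 229 -> 614 -> 361 -> 284 -> 86 -> 691 -> 31
1: ∅
2: ∅
3: 341
4: ∅
5: ∅
6: 552 -> 783
7: 945
8: ∅
9: 158
10: ∅

7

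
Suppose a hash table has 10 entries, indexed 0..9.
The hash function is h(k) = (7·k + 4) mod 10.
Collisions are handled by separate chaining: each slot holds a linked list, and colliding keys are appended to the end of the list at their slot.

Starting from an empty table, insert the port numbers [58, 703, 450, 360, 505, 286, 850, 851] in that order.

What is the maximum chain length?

3

58 -> bucket 0
703 -> bucket 5
450 -> bucket 4
360 -> bucket 4 (collision)
505 -> bucket 9
286 -> bucket 6
850 -> bucket 4 (collision)
851 -> bucket 1
Final buckets:
0: 58
1: 851
2: -
3: -
4: 450 -> 360 -> 850
5: 703
6: 286
7: -
8: -
9: 505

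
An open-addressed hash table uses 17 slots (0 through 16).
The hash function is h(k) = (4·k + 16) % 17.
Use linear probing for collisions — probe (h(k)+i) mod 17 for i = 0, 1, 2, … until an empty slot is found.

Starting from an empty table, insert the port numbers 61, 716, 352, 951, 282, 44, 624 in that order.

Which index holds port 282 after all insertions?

6

61: h=5 -> slot 5
716: h=7 -> slot 7
352: h=13 -> slot 13
951: h=12 -> slot 12
282: h=5, probe 5,6 -> slot 6
44: h=5, probe 5,6,7,8 -> slot 8
624: h=13, probe 13,14 -> slot 14
Table: [_, _, _, _, _, 61, 282, 716, 44, _, _, _, 951, 352, 624, _, _]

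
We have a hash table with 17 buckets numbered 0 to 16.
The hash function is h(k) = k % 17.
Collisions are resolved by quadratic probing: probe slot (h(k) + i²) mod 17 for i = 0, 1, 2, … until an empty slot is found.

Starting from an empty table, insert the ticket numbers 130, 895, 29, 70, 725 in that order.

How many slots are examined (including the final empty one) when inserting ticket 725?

Insert 130: h=11, slot 11 empty => index 11.
Insert 895: h=11, slot 11 occupied => index 12.
Insert 29: h=12, slot 12 occupied => index 13.
Insert 70: h=2, slot 2 empty => index 2.
Insert 725: h=11, slots 11,12 occupied => index 15.
Table: [∅, ∅, 70, ∅, ∅, ∅, ∅, ∅, ∅, ∅, ∅, 130, 895, 29, ∅, 725, ∅]

3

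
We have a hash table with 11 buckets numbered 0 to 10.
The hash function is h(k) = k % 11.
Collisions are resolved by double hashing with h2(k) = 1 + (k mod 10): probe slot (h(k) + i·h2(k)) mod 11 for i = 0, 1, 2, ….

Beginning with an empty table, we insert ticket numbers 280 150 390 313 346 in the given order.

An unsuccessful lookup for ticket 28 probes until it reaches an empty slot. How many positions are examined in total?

2

280: h=5 → slot 5
150: h=7 → slot 7
390: h=5, h2=1, probe 5,6 → slot 6
313: h=5, h2=4, probe 5,9 → slot 9
346: h=5, h2=7, probe 5,1 → slot 1
Table: [—, 346, —, —, —, 280, 390, 150, —, 313, —]
Lookup 28: h=6, h2=9, probe 6,4 → slot 4 empty, not found.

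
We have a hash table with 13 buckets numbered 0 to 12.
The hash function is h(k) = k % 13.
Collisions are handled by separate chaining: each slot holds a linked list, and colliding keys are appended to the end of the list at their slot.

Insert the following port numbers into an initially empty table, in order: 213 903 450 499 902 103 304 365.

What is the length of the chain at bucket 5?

Insert 213: h=5, bucket 5 empty -> new chain.
Insert 903: h=6, bucket 6 empty -> new chain.
Insert 450: h=8, bucket 8 empty -> new chain.
Insert 499: h=5, bucket 5 nonempty -> append to chain.
Insert 902: h=5, bucket 5 nonempty -> append to chain.
Insert 103: h=12, bucket 12 empty -> new chain.
Insert 304: h=5, bucket 5 nonempty -> append to chain.
Insert 365: h=1, bucket 1 empty -> new chain.
Final buckets:
0: .
1: 365
2: .
3: .
4: .
5: 213 -> 499 -> 902 -> 304
6: 903
7: .
8: 450
9: .
10: .
11: .
12: 103

4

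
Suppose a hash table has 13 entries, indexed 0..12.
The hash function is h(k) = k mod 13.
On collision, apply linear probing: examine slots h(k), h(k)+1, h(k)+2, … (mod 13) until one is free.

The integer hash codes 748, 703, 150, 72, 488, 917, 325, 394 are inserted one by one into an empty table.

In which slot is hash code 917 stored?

11

748 hashes to 7; slot 7 is free -> place at 7.
703 hashes to 1; slot 1 is free -> place at 1.
150 hashes to 7; 7 taken -> place at 8.
72 hashes to 7; 7,8 taken -> place at 9.
488 hashes to 7; 7,8,9 taken -> place at 10.
917 hashes to 7; 7,8,9,10 taken -> place at 11.
325 hashes to 0; slot 0 is free -> place at 0.
394 hashes to 4; slot 4 is free -> place at 4.
Table: [325, 703, -, -, 394, -, -, 748, 150, 72, 488, 917, -]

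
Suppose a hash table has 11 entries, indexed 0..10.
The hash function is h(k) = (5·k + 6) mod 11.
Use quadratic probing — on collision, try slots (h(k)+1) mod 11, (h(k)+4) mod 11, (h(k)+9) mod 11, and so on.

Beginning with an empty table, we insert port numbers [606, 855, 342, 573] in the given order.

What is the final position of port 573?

4

Insert 606: h=0, slot 0 empty => index 0.
Insert 855: h=2, slot 2 empty => index 2.
Insert 342: h=0, slot 0 occupied => index 1.
Insert 573: h=0, slots 0,1 occupied => index 4.
Table: [606, 342, 855, _, 573, _, _, _, _, _, _]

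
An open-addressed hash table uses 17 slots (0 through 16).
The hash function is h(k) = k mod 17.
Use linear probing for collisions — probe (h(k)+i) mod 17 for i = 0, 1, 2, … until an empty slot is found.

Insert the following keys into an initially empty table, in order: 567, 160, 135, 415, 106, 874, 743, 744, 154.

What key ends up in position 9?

874

567: h=6 => slot 6
160: h=7 => slot 7
135: h=16 => slot 16
415: h=7, probe 7,8 => slot 8
106: h=4 => slot 4
874: h=7, probe 7,8,9 => slot 9
743: h=12 => slot 12
744: h=13 => slot 13
154: h=1 => slot 1
Table: [., 154, ., ., 106, ., 567, 160, 415, 874, ., ., 743, 744, ., ., 135]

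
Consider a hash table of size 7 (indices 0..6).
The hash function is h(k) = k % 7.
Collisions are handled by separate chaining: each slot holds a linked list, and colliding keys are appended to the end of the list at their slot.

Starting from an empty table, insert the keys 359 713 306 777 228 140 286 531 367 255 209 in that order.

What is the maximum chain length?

4

359 → bucket 2
713 → bucket 6
306 → bucket 5
777 → bucket 0
228 → bucket 4
140 → bucket 0 (collision)
286 → bucket 6 (collision)
531 → bucket 6 (collision)
367 → bucket 3
255 → bucket 3 (collision)
209 → bucket 6 (collision)
Final buckets:
0: 777 -> 140
1: —
2: 359
3: 367 -> 255
4: 228
5: 306
6: 713 -> 286 -> 531 -> 209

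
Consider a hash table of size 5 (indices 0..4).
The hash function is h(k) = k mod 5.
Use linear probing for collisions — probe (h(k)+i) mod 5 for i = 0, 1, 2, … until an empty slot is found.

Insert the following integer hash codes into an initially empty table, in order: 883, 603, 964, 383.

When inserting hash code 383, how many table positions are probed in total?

4

883 hashes to 3; slot 3 is free -> place at 3.
603 hashes to 3; 3 taken -> place at 4.
964 hashes to 4; 4 taken -> place at 0.
383 hashes to 3; 3,4,0 taken -> place at 1.
Table: [964, 383, ., 883, 603]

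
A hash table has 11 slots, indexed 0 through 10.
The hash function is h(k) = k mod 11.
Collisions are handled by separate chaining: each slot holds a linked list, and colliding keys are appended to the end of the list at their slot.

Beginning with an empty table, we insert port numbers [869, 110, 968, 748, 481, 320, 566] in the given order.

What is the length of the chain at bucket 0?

869 → bucket 0
110 → bucket 0 (collision)
968 → bucket 0 (collision)
748 → bucket 0 (collision)
481 → bucket 8
320 → bucket 1
566 → bucket 5
Final buckets:
0: 869 -> 110 -> 968 -> 748
1: 320
2: _
3: _
4: _
5: 566
6: _
7: _
8: 481
9: _
10: _

4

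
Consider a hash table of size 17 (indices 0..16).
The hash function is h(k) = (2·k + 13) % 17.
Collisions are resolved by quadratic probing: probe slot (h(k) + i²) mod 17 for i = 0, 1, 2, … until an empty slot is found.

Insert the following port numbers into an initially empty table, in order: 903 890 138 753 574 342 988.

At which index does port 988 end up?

9

903: h=0 → slot 0
890: h=8 → slot 8
138: h=0, probe 0,1 → slot 1
753: h=6 → slot 6
574: h=5 → slot 5
342: h=0, probe 0,1,4 → slot 4
988: h=0, probe 0,1,4,9 → slot 9
Table: [903, 138, ∅, ∅, 342, 574, 753, ∅, 890, 988, ∅, ∅, ∅, ∅, ∅, ∅, ∅]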